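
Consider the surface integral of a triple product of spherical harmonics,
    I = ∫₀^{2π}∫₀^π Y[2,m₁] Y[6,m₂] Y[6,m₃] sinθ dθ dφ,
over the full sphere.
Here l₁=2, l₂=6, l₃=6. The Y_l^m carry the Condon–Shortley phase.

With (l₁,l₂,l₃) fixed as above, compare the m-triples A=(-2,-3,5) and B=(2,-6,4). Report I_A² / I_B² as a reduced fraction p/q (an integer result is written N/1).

5/2

Same 2,6,6: normalisation and zero-m 3j drop out of the ratio.
A: Δ: 2! 2! 10! / 15! → 1/90090; sum: t=2:+1/1451520 = 1/1451520; 3j²(2 6 6; -2 -3 5) = Δ·Π!·Σ² = 1/91  (sign -1)
B: Δ: 2! 2! 10! / 15! → 1/90090; sum: t=0:+1/14515200 = 1/14515200; 3j²(2 6 6; 2 -6 4) = Δ·Π!·Σ² = 2/455  (sign +1)
I_A²/I_B² = (1/91)/(2/455) = 5/2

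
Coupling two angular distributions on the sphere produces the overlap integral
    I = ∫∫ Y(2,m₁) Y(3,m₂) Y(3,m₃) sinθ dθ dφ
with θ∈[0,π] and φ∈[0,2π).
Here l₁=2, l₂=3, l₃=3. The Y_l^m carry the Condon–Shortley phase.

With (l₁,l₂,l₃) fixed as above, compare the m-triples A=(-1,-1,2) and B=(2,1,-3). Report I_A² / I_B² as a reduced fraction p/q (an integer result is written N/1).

3/2

Shared (l₁,l₂,l₃)=(2,3,3): N and (l;000)² cancel in I_A²/I_B².
A: Δ = 2!·2!·4!/9! = 1/3780; Racah Σ t=1..2: t=1:−1/12 t=2:+1/48 = -1/16; ⇒ 3j(2 3 3; -1 -1 2)² = 1/28, sgn +1
B: Δ = 2!·2!·4!/9! = 1/3780; Racah Σ t=0..0: t=0:+1/96 = 1/96; ⇒ 3j(2 3 3; 2 1 -3)² = 1/42, sgn +1
I_A²/I_B² = (1/28)/(1/42) = 3/2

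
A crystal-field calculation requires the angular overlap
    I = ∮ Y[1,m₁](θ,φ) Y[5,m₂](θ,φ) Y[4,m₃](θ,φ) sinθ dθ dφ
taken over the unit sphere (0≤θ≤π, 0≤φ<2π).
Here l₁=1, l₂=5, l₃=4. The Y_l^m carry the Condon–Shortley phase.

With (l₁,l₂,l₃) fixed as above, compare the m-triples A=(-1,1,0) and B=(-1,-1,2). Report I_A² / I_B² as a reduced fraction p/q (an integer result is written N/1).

Shared (l₁,l₂,l₃)=(1,5,4): N and (l;000)² cancel in I_A²/I_B².
A: Δ = 2!·0!·8!/11! = 1/495; Racah Σ t=2..2: t=2:+1/1152 = 1/1152; ⇒ 3j(1 5 4; -1 1 0)² = 1/33, sgn +1
B: Δ = 2!·0!·8!/11! = 1/495; Racah Σ t=2..2: t=2:+1/2880 = 1/2880; ⇒ 3j(1 5 4; -1 -1 2)² = 2/165, sgn +1
I_A²/I_B² = (1/33)/(2/165) = 5/2

5/2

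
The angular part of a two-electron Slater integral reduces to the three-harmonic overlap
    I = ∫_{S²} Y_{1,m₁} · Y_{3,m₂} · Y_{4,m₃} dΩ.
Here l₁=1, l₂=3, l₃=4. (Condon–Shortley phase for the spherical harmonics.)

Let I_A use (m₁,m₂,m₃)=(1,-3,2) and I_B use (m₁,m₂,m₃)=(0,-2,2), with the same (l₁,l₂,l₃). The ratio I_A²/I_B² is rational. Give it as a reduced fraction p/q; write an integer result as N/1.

1/12

Same 1,3,4: normalisation and zero-m 3j drop out of the ratio.
A: Δ: 0! 2! 6! / 9! → 1/252; sum: t=0:+1/1440 = 1/1440; 3j²(1 3 4; 1 -3 2) = Δ·Π!·Σ² = 1/252  (sign +1)
B: Δ: 0! 2! 6! / 9! → 1/252; sum: t=0:+1/120 = 1/120; 3j²(1 3 4; 0 -2 2) = Δ·Π!·Σ² = 1/21  (sign +1)
I_A²/I_B² = (1/252)/(1/21) = 1/12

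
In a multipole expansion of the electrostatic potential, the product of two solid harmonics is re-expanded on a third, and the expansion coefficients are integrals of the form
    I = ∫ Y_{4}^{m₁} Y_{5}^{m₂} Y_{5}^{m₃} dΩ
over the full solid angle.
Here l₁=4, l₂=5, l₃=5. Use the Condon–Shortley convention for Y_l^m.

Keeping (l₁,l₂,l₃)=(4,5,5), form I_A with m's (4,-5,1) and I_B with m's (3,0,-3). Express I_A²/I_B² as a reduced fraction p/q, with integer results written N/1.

l's match ⇒ only the (l;m) 3-j factors differ between A and B.
A: triangle coeff Δ(4,5,5) = 1/3153150; Σ_t [0,0]: t=0:+1/414720 = 1/414720; (3j)²=2/429 [(4 5 5; 4 -5 1)], sign=+1
B: triangle coeff Δ(4,5,5) = 1/3153150; Σ_t [0,1]: t=0:+1/17280 t=1:−1/6912 = -1/11520; (3j)²=2/143 [(4 5 5; 3 0 -3)], sign=-1
I_A²/I_B² = (2/429)/(2/143) = 1/3

1/3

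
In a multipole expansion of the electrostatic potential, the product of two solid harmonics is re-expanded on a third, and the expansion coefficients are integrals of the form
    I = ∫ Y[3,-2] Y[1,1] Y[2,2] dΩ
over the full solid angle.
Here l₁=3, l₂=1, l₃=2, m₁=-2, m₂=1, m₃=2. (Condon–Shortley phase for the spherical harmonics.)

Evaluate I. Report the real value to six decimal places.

-2 + 1 + 2 = 1 ≠ 0: azimuthal integral kills it; I = 0

0.000000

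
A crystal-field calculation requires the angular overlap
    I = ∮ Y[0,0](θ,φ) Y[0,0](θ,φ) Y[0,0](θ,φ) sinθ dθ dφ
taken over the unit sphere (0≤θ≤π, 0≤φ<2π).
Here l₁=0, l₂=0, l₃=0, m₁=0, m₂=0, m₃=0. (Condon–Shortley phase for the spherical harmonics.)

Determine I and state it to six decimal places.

Rules hold: Σm=0, L=0 even, 0≤0≤0.
N = 1·1·1 = 1
Δ = 0!·0!·0!/1! = 1/1
Racah Σ t=0..0: t=0:+1/1 = 1/1
⇒ 3j(0 0 0; 0 0 0)² = 1/1, sgn +1
(m-triple is (0,0,0) — same symbol as above.)
4πI² = N·(3j₀)²·(3jₘ)² = 1/1
I = +1·√(1/4π) = 0.28209479

0.282095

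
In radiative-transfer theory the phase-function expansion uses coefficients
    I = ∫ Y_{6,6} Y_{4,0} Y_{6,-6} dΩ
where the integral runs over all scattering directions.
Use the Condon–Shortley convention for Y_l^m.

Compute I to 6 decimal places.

0.149344

Checks pass: Σm=0; 16 even; l₃=6∈[2,10].
(2·6+1)(2·4+1)(2·6+1) = 1521
Δ: 4! 8! 4! / 17! → 1/15315300
sum: t=0:+1/829440 t=1:−1/25920 t=2:+1/9216 t=3:−1/25920 t=4:+1/829440 = 7/207360
3j²(6 4 6; 0 0 0) = Δ·Π!·Σ² = 28/2431  (sign +1)
sum: t=0:+1/23224320 = 1/23224320
3j²(6 4 6; 6 0 -6) = Δ·Π!·Σ² = 99/6188  (sign +1)
combine: 4πI² = 1521·28/2431·99/6188 = 81/289
take √, sign +1: I = 0.14934430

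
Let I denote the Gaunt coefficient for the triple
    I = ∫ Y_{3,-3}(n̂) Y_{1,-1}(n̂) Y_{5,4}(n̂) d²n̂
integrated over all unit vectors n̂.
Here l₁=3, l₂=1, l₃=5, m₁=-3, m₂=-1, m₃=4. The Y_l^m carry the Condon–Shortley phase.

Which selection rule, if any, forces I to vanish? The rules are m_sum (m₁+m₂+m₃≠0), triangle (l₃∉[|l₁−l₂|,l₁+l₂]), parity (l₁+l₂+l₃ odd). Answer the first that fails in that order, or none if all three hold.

triangle

azimuthal sum: -3 − 1 + 4 = 0  ✓
2 ≤ 5 ≤ 4 (triangle on l)  ✗
L = 3 + 1 + 5 = 9 (odd)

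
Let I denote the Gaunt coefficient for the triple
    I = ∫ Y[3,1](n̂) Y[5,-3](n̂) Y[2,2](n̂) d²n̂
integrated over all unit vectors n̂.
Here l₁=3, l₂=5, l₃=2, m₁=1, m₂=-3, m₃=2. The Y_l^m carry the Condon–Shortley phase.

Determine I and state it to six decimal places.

Rules hold: Σm=0, L=10 even, 2≤2≤8.
N = 7·11·5 = 385
Δ = 6!·0!·4!/11! = 1/2310
Racah Σ t=3..3: t=3:−1/144 = -1/144
⇒ 3j(3 5 2; 0 0 0)² = 10/231, sgn -1
Racah Σ t=2..2: t=2:+1/1152 = 1/1152
⇒ 3j(3 5 2; 1 -3 2)² = 1/33, sgn +1
4πI² = N·(3j₀)²·(3jₘ)² = 50/99
I = -1·√(0.505051/4π) = -0.20047604

-0.200476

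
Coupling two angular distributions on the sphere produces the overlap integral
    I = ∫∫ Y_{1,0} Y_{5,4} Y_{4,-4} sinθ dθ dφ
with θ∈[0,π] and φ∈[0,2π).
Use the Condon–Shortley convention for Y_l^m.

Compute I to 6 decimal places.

m-sum 0 ✓  L=10 even ✓  4≤4≤6 ✓
Π(2lᵢ+1) = 3×11×9 = 297
triangle coeff Δ(1,5,4) = 1/495
Σ_t [1,1]: t=1:−1/576 = -1/576
(3j)²=5/99 [(1 5 4; 0 0 0)], sign=-1
Σ_t [1,1]: t=1:−1/40320 = -1/40320
(3j)²=1/55 [(1 5 4; 0 4 -4)], sign=-1
⇒ 4πI² = 3/11
I = (+1)√(3/11/(4π)) = 0.14731920

0.147319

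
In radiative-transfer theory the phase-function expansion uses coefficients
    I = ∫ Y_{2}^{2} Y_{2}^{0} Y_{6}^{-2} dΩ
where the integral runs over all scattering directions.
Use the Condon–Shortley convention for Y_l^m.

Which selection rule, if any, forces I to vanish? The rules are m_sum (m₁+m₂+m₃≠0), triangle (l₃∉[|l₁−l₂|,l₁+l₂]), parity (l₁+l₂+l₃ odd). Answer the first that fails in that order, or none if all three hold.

m₁+m₂+m₃ = 2 + 0 − 2 = 0  ✓
triangle: |2−2|=0 ≤ l₃=6 ≤ 2+2=4  ✗
parity: l₁+l₂+l₃ = 10 is even

triangle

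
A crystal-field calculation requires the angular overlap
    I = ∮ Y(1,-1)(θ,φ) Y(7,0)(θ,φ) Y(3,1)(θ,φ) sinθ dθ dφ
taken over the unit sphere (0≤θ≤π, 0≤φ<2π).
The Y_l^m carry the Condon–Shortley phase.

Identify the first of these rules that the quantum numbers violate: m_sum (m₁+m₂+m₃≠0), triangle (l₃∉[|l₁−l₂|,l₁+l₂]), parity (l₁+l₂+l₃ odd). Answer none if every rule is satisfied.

triangle

m₁+m₂+m₃ = -1 + 0 + 1 = 0  ✓
triangle: |1−7|=6 ≤ l₃=3 ≤ 1+7=8  ✗
parity: l₁+l₂+l₃ = 11 is odd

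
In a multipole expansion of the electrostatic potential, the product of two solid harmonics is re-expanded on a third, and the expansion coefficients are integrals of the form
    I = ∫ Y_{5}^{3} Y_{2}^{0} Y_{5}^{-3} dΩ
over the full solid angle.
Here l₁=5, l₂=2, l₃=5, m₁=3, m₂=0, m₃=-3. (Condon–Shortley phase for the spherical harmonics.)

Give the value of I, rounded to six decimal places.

Rules hold: Σm=0, L=12 even, 3≤5≤7.
N = 11·5·11 = 605
Δ = 2!·8!·2!/13! = 1/38610
Racah Σ t=0..2: t=0:+1/2880 t=1:−1/576 t=2:+1/2880 = -1/960
⇒ 3j(5 2 5; 0 0 0)² = 10/429, sgn +1
Racah Σ t=0..2: t=0:+1/5760 t=1:−1/5040 t=2:+1/161280 = -1/53760
⇒ 3j(5 2 5; 3 0 -3)² = 1/4290, sgn -1
4πI² = N·(3j₀)²·(3jₘ)² = 5/1521
I = -1·√(0.00328731/4π) = -0.01617393

-0.016174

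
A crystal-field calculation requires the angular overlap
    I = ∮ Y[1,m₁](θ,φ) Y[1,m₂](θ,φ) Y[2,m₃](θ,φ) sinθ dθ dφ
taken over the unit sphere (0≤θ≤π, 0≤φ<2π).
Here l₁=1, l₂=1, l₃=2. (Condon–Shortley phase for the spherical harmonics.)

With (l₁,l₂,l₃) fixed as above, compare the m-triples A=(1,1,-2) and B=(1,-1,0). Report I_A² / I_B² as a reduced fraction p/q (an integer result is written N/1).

Same 1,1,2: normalisation and zero-m 3j drop out of the ratio.
A: Δ: 0! 2! 2! / 5! → 1/30; sum: t=0:+1/4 = 1/4; 3j²(1 1 2; 1 1 -2) = Δ·Π!·Σ² = 1/5  (sign +1)
B: Δ: 0! 2! 2! / 5! → 1/30; sum: t=0:+1/4 = 1/4; 3j²(1 1 2; 1 -1 0) = Δ·Π!·Σ² = 1/30  (sign +1)
I_A²/I_B² = (1/5)/(1/30) = 6/1

6/1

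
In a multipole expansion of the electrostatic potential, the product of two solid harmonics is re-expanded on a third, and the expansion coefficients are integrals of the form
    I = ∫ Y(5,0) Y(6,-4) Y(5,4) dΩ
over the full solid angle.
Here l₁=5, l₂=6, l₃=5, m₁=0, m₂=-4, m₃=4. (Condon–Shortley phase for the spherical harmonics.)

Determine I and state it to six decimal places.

Rules hold: Σm=0, L=16 even, 1≤5≤11.
N = 11·13·11 = 1573
Δ = 6!·4!·6!/17! = 1/28588560
Racah Σ t=1..5: t=1:−1/345600 t=2:+1/13824 t=3:−1/5184 t=4:+1/13824 t=5:−1/345600 = -7/129600
⇒ 3j(5 6 5; 0 0 0)² = 80/7293, sgn +1
Racah Σ t=1..2: t=1:−1/345600 t=2:+1/207360 = 1/518400
⇒ 3j(5 6 5; 0 -4 4)² = 12/2431, sgn -1
4πI² = N·(3j₀)²·(3jₘ)² = 320/3757
I = -1·√(0.0851743/4π) = -0.08232836

-0.082328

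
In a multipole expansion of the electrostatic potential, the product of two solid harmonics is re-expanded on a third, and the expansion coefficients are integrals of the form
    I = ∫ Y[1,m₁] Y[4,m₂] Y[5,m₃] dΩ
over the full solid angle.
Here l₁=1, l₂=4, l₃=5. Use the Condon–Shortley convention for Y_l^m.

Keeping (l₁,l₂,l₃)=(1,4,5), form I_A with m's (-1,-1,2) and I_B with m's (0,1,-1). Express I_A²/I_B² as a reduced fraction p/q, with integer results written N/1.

7/8

Shared (l₁,l₂,l₃)=(1,4,5): N and (l;000)² cancel in I_A²/I_B².
A: Δ = 0!·2!·8!/11! = 1/495; Racah Σ t=0..0: t=0:+1/1440 = 1/1440; ⇒ 3j(1 4 5; -1 -1 2)² = 7/165, sgn -1
B: Δ = 0!·2!·8!/11! = 1/495; Racah Σ t=0..0: t=0:+1/720 = 1/720; ⇒ 3j(1 4 5; 0 1 -1)² = 8/165, sgn +1
I_A²/I_B² = (7/165)/(8/165) = 7/8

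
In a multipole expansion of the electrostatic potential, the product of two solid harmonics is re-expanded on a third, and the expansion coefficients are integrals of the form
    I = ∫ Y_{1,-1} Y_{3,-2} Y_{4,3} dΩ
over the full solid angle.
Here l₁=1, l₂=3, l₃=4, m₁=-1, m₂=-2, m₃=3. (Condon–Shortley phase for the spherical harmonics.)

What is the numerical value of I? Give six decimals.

-0.282095

Rules hold: Σm=0, L=8 even, 2≤4≤4.
N = 3·7·9 = 189
Δ = 0!·2!·6!/9! = 1/252
Racah Σ t=0..0: t=0:+1/36 = 1/36
⇒ 3j(1 3 4; 0 0 0)² = 4/63, sgn +1
Racah Σ t=0..0: t=0:+1/240 = 1/240
⇒ 3j(1 3 4; -1 -2 3)² = 1/12, sgn -1
4πI² = N·(3j₀)²·(3jₘ)² = 1/1
I = -1·√(1/4π) = -0.28209479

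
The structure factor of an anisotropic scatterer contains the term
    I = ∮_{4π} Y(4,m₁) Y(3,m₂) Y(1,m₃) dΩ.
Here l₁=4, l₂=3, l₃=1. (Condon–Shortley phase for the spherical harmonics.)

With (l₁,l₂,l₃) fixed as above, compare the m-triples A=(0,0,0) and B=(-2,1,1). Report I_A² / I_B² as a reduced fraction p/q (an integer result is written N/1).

l's match ⇒ only the (l;m) 3-j factors differ between A and B.
A: triangle coeff Δ(4,3,1) = 1/252; Σ_t [3,3]: t=3:−1/36 = -1/36; (3j)²=4/63 [(4 3 1; 0 0 0)], sign=+1
B: triangle coeff Δ(4,3,1) = 1/252; Σ_t [4,4]: t=4:+1/96 = 1/96; (3j)²=5/84 [(4 3 1; -2 1 1)], sign=+1
I_A²/I_B² = (4/63)/(5/84) = 16/15

16/15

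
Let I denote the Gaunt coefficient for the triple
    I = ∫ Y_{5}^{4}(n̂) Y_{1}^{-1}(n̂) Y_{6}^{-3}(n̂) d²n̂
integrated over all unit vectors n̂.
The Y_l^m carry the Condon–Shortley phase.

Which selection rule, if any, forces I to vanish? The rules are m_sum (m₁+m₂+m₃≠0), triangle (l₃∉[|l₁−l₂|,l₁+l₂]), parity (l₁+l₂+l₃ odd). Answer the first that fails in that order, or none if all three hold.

m₁+m₂+m₃ = 4 − 1 − 3 = 0  ✓
triangle: |5−1|=4 ≤ l₃=6 ≤ 5+1=6  ✓
parity: l₁+l₂+l₃ = 12 is even  ✓

none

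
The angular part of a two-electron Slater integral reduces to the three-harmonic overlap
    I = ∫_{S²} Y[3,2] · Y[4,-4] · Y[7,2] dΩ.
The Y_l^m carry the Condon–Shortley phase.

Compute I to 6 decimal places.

Checks pass: Σm=0; 14 even; l₃=7∈[1,7].
(2·3+1)(2·4+1)(2·7+1) = 945
Δ: 0! 6! 8! / 15! → 1/45045
sum: t=0:+1/20736 = 1/20736
3j²(3 4 7; 0 0 0) = Δ·Π!·Σ² = 35/1287  (sign -1)
sum: t=0:+1/4838400 = 1/4838400
3j²(3 4 7; 2 -4 2) = Δ·Π!·Σ² = 1/5005  (sign -1)
combine: 4πI² = 945·35/1287·1/5005 = 105/20449
take √, sign +1: I = 0.02021407

0.020214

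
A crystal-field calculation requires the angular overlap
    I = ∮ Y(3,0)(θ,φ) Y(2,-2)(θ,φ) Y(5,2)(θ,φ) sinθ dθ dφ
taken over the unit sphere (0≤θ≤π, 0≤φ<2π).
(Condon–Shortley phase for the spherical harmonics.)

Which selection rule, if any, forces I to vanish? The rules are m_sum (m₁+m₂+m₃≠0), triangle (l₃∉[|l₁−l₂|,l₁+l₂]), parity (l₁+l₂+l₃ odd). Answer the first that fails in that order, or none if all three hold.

none

Σmᵢ = 0  ✓
l₃∈[|l₁−l₂|,l₁+l₂]=[1,5], have l₃=5  ✓
Σlᵢ = 10 ⇒ even  ✓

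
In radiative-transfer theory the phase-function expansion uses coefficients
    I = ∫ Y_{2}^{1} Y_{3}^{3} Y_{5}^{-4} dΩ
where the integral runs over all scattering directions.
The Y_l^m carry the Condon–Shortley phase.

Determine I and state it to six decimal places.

Rules hold: Σm=0, L=10 even, 1≤5≤5.
N = 5·7·11 = 385
Δ = 0!·4!·6!/11! = 1/2310
Racah Σ t=0..0: t=0:+1/144 = 1/144
⇒ 3j(2 3 5; 0 0 0)² = 10/231, sgn -1
Racah Σ t=0..0: t=0:+1/4320 = 1/4320
⇒ 3j(2 3 5; 1 3 -4)² = 2/55, sgn -1
4πI² = N·(3j₀)²·(3jₘ)² = 20/33
I = +1·√(0.606061/4π) = 0.21961050

0.219610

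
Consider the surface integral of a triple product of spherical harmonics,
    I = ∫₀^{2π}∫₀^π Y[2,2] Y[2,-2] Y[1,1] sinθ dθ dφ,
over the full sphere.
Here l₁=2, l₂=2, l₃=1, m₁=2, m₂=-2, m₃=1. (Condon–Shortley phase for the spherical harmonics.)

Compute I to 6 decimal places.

2 − 2 + 1 = 1 ≠ 0: azimuthal integral kills it; I = 0

0.000000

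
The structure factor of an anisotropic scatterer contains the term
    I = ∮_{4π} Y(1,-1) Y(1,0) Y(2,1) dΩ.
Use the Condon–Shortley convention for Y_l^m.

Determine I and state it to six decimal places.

Checks pass: Σm=0; 4 even; l₃=2∈[0,2].
(2·1+1)(2·1+1)(2·2+1) = 45
Δ: 0! 2! 2! / 5! → 1/30
sum: t=0:+1/1 = 1/1
3j²(1 1 2; 0 0 0) = Δ·Π!·Σ² = 2/15  (sign +1)
sum: t=0:+1/2 = 1/2
3j²(1 1 2; -1 0 1) = Δ·Π!·Σ² = 1/10  (sign -1)
combine: 4πI² = 45·2/15·1/10 = 3/5
take √, sign -1: I = -0.21850969

-0.218510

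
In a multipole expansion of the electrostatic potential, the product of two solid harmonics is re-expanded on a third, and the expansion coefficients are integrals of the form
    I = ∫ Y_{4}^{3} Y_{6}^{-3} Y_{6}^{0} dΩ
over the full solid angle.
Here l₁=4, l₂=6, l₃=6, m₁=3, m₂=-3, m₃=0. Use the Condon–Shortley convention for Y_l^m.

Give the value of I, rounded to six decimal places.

0.109740

m-sum 0 ✓  L=16 even ✓  2≤6≤10 ✓
Π(2lᵢ+1) = 9×13×13 = 1521
triangle coeff Δ(4,6,6) = 1/15315300
Σ_t [0,4]: t=0:+1/829440 t=1:−1/25920 t=2:+1/9216 t=3:−1/25920 t=4:+1/829440 = 7/207360
(3j)²=28/2431 [(4 6 6; 0 0 0)], sign=+1
Σ_t [0,1]: t=0:+1/103680 t=1:−1/207360 = 1/207360
(3j)²=21/2431 [(4 6 6; 3 -3 0)], sign=+1
⇒ 4πI² = 5292/34969
I = (+1)√(5292/34969/(4π)) = 0.10973960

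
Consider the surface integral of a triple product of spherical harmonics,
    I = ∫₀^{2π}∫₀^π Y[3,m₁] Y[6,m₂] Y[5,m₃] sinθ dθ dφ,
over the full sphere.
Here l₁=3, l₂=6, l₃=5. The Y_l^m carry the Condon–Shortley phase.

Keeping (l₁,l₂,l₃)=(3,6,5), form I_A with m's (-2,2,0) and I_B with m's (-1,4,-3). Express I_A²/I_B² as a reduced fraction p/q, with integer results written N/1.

l's match ⇒ only the (l;m) 3-j factors differ between A and B.
A: triangle coeff Δ(3,6,5) = 1/675675; Σ_t [3,4]: t=3:−1/8640 t=4:+1/13824 = -1/23040; (3j)²=2/429 [(3 6 5; -2 2 0)], sign=+1
B: triangle coeff Δ(3,6,5) = 1/675675; Σ_t [2,4]: t=2:+1/322560 t=3:−1/30240 t=4:+1/69120 = -1/64512; (3j)²=10/1001 [(3 6 5; -1 4 -3)], sign=-1
I_A²/I_B² = (2/429)/(10/1001) = 7/15

7/15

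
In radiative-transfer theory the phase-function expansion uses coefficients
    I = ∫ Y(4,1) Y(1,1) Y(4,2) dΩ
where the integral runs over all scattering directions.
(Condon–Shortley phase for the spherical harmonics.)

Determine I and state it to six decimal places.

0.000000

Σmᵢ = 4 ≠ 0, so the φ-integral vanishes; I = 0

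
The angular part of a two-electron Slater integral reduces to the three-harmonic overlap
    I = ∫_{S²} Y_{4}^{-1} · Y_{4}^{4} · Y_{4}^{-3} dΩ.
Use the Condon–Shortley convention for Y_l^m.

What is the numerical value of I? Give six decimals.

Checks pass: Σm=0; 12 even; l₃=4∈[0,8].
(2·4+1)(2·4+1)(2·4+1) = 729
Δ: 4! 4! 4! / 13! → 1/450450
sum: t=0:+1/13824 t=1:−1/216 t=2:+1/64 t=3:−1/216 t=4:+1/13824 = 5/768
3j²(4 4 4; 0 0 0) = Δ·Π!·Σ² = 18/1001  (sign +1)
sum: t=4:+1/3456 = 1/3456
3j²(4 4 4; -1 4 -3) = Δ·Π!·Σ² = 35/1287  (sign -1)
combine: 4πI² = 729·18/1001·35/1287 = 7290/20449
take √, sign -1: I = -0.16843130

-0.168431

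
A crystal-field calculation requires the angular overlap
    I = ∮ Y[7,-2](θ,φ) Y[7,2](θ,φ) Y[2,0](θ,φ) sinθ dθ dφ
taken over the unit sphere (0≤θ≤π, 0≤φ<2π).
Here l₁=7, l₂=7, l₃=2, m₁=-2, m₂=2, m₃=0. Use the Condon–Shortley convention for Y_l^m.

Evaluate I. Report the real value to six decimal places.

0.125586

Checks pass: Σm=0; 16 even; l₃=2∈[0,14].
(2·7+1)(2·7+1)(2·2+1) = 1125
Δ: 12! 2! 2! / 17! → 1/185640
sum: t=5:−1/2419200 t=6:+1/518400 t=7:−1/2419200 = 1/907200
3j²(7 7 2; 0 0 0) = Δ·Π!·Σ² = 56/3315  (sign +1)
sum: t=7:−1/2419200 t=8:+1/967680 t=9:−1/8709120 = 11/21772800
3j²(7 7 2; -2 2 0) = Δ·Π!·Σ² = 242/23205  (sign +1)
combine: 4πI² = 1125·56/3315·242/23205 = 9680/48841
take √, sign +1: I = 0.12558578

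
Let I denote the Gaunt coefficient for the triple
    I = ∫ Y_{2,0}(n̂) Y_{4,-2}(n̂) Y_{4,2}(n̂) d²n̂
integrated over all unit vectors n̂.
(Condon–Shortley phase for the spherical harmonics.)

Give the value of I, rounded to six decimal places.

Checks pass: Σm=0; 10 even; l₃=4∈[2,6].
(2·2+1)(2·4+1)(2·4+1) = 405
Δ: 2! 2! 6! / 11! → 1/13860
sum: t=0:+1/192 t=1:−1/36 t=2:+1/192 = -5/288
3j²(2 4 4; 0 0 0) = Δ·Π!·Σ² = 20/693  (sign -1)
sum: t=0:+1/192 t=1:−1/120 t=2:+1/2880 = -1/360
3j²(2 4 4; 0 -2 2) = Δ·Π!·Σ² = 16/3465  (sign -1)
combine: 4πI² = 405·20/693·16/3465 = 320/5929
take √, sign +1: I = 0.06553591

0.065536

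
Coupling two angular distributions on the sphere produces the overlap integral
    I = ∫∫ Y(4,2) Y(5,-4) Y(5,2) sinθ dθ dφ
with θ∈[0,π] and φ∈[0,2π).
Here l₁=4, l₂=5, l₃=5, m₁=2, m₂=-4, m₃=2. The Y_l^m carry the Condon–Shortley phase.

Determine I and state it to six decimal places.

Rules hold: Σm=0, L=14 even, 1≤5≤9.
N = 9·11·11 = 1089
Δ = 4!·4!·6!/15! = 1/3153150
Racah Σ t=0..4: t=0:+1/69120 t=1:−1/1728 t=2:+1/576 t=3:−1/1728 t=4:+1/69120 = 7/11520
⇒ 3j(4 5 5; 0 0 0)² = 2/143, sgn -1
Racah Σ t=0..1: t=0:+1/11520 t=1:−1/25920 = 1/20736
⇒ 3j(4 5 5; 2 -4 2)² = 5/429, sgn -1
4πI² = N·(3j₀)²·(3jₘ)² = 30/169
I = +1·√(0.177515/4π) = 0.11885360

0.118854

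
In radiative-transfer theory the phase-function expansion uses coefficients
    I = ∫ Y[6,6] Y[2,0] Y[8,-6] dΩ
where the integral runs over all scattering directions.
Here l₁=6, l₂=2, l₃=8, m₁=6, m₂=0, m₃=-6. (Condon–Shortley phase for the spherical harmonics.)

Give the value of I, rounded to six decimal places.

Checks pass: Σm=0; 16 even; l₃=8∈[4,8].
(2·6+1)(2·2+1)(2·8+1) = 1105
Δ: 0! 12! 4! / 17! → 1/30940
sum: t=0:+1/2073600 = 1/2073600
3j²(6 2 8; 0 0 0) = Δ·Π!·Σ² = 28/1105  (sign +1)
sum: t=0:+1/1916006400 = 1/1916006400
3j²(6 2 8; 6 0 -6) = Δ·Π!·Σ² = 1/340  (sign +1)
combine: 4πI² = 1105·28/1105·1/340 = 7/85
take √, sign +1: I = 0.08095331

0.080953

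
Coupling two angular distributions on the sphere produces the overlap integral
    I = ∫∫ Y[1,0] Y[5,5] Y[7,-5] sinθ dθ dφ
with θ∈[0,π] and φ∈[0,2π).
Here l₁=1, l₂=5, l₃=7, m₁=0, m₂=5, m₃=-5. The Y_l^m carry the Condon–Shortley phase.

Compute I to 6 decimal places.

0.000000

|1−5|≤7≤1+5 violated ⇒ I = 0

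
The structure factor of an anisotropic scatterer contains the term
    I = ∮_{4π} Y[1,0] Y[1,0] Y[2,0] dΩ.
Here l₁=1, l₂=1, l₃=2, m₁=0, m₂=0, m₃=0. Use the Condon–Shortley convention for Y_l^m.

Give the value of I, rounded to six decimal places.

0.252313

Rules hold: Σm=0, L=4 even, 0≤2≤2.
N = 3·3·5 = 45
Δ = 0!·2!·2!/5! = 1/30
Racah Σ t=0..0: t=0:+1/1 = 1/1
⇒ 3j(1 1 2; 0 0 0)² = 2/15, sgn +1
(m-triple is (0,0,0) — same symbol as above.)
4πI² = N·(3j₀)²·(3jₘ)² = 4/5
I = +1·√(0.8/4π) = 0.25231325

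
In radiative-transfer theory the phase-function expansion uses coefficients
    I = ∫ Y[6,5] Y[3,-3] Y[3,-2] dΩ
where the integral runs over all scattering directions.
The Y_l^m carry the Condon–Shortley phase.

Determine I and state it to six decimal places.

Checks pass: Σm=0; 12 even; l₃=3∈[3,9].
(2·6+1)(2·3+1)(2·3+1) = 637
Δ: 6! 6! 0! / 13! → 1/12012
sum: t=3:−1/1296 = -1/1296
3j²(6 3 3; 0 0 0) = Δ·Π!·Σ² = 100/3003  (sign +1)
sum: t=0:+1/86400 = 1/86400
3j²(6 3 3; 5 -3 -2) = Δ·Π!·Σ² = 1/26  (sign -1)
combine: 4πI² = 637·100/3003·1/26 = 350/429
take √, sign -1: I = -0.25480060

-0.254801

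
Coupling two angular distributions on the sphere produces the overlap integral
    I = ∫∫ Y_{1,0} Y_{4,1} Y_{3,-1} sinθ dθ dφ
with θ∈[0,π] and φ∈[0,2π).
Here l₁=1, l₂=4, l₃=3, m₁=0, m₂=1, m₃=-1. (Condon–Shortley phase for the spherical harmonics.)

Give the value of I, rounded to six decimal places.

Rules hold: Σm=0, L=8 even, 3≤3≤5.
N = 3·9·7 = 189
Δ = 2!·0!·6!/9! = 1/252
Racah Σ t=1..1: t=1:−1/36 = -1/36
⇒ 3j(1 4 3; 0 0 0)² = 4/63, sgn +1
Racah Σ t=1..1: t=1:−1/48 = -1/48
⇒ 3j(1 4 3; 0 1 -1)² = 5/84, sgn -1
4πI² = N·(3j₀)²·(3jₘ)² = 5/7
I = -1·√(0.714286/4π) = -0.23841361

-0.238414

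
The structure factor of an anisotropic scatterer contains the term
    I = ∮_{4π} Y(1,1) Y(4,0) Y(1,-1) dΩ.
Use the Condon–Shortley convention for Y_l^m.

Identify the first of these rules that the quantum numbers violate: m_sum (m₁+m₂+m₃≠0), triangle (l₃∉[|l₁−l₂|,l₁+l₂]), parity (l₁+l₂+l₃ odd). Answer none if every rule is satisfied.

azimuthal sum: 1 + 0 − 1 = 0  ✓
3 ≤ 1 ≤ 5 (triangle on l)  ✗
L = 1 + 4 + 1 = 6 (even)

triangle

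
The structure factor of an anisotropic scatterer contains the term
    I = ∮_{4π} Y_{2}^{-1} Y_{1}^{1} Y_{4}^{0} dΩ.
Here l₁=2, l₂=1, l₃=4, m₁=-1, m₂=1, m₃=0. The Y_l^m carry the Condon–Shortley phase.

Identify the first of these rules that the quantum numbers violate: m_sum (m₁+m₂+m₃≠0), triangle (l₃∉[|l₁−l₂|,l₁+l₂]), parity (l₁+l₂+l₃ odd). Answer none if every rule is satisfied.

Σmᵢ = 0  ✓
l₃∈[|l₁−l₂|,l₁+l₂]=[1,3], have l₃=4  ✗
Σlᵢ = 7 ⇒ odd

triangle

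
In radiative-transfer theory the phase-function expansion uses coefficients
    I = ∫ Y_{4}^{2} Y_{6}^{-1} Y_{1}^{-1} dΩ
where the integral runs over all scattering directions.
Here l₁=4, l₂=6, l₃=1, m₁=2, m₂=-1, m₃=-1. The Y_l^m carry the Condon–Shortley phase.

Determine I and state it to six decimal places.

0.000000

triangle: need 2≤l₃≤10, have 1; I=0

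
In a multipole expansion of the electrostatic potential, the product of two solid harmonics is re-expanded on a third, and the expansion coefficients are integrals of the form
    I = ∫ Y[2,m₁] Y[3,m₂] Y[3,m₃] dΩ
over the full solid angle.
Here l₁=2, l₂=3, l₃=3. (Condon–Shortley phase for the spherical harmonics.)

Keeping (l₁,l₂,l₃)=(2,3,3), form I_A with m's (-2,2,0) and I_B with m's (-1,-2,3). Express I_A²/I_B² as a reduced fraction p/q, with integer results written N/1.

l's match ⇒ only the (l;m) 3-j factors differ between A and B.
A: triangle coeff Δ(2,3,3) = 1/3780; Σ_t [2,2]: t=2:+1/24 = 1/24; (3j)²=1/21 [(2 3 3; -2 2 0)], sign=-1
B: triangle coeff Δ(2,3,3) = 1/3780; Σ_t [1,1]: t=1:−1/48 = -1/48; (3j)²=5/84 [(2 3 3; -1 -2 3)], sign=-1
I_A²/I_B² = (1/21)/(5/84) = 4/5

4/5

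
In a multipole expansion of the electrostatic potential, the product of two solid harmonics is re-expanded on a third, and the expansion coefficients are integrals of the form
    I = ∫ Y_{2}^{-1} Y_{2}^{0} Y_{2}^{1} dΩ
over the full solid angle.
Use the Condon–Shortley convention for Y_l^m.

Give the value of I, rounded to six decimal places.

-0.090112

m-sum 0 ✓  L=6 even ✓  0≤2≤4 ✓
Π(2lᵢ+1) = 5×5×5 = 125
triangle coeff Δ(2,2,2) = 1/630
Σ_t [0,2]: t=0:+1/8 t=1:−1/1 t=2:+1/8 = -3/4
(3j)²=2/35 [(2 2 2; 0 0 0)], sign=-1
Σ_t [1,2]: t=1:−1/2 t=2:+1/4 = -1/4
(3j)²=1/70 [(2 2 2; -1 0 1)], sign=+1
⇒ 4πI² = 5/49
I = (-1)√(5/49/(4π)) = -0.09011188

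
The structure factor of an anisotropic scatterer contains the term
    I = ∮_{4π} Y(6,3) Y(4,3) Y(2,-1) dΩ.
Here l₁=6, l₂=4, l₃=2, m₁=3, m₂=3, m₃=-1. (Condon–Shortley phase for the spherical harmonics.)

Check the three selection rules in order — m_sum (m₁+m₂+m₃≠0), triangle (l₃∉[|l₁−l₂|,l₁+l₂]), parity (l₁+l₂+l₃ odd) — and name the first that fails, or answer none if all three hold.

m_sum

m₁+m₂+m₃ = 3 + 3 − 1 = 5  ✗
triangle: |6−4|=2 ≤ l₃=2 ≤ 6+4=10
parity: l₁+l₂+l₃ = 12 is even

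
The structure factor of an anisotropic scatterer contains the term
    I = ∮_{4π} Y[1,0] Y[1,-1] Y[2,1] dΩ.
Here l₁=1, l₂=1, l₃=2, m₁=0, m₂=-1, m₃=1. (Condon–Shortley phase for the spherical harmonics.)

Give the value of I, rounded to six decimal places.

-0.218510

Checks pass: Σm=0; 4 even; l₃=2∈[0,2].
(2·1+1)(2·1+1)(2·2+1) = 45
Δ: 0! 2! 2! / 5! → 1/30
sum: t=0:+1/1 = 1/1
3j²(1 1 2; 0 0 0) = Δ·Π!·Σ² = 2/15  (sign +1)
sum: t=0:+1/2 = 1/2
3j²(1 1 2; 0 -1 1) = Δ·Π!·Σ² = 1/10  (sign -1)
combine: 4πI² = 45·2/15·1/10 = 3/5
take √, sign -1: I = -0.21850969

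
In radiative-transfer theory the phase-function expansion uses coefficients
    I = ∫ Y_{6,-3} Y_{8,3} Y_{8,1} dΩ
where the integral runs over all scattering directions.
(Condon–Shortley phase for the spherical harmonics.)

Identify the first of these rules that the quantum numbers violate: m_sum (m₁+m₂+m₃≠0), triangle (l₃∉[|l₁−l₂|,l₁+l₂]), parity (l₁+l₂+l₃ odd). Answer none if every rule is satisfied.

Σmᵢ = 1  ✗
l₃∈[|l₁−l₂|,l₁+l₂]=[2,14], have l₃=8
Σlᵢ = 22 ⇒ even

m_sum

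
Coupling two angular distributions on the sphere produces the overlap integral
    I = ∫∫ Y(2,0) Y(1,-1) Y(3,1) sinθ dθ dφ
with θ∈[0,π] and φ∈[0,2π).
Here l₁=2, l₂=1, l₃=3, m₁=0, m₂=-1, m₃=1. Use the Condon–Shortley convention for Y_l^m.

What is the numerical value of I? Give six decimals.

-0.202301

m-sum 0 ✓  L=6 even ✓  1≤3≤3 ✓
Π(2lᵢ+1) = 5×3×7 = 105
triangle coeff Δ(2,1,3) = 1/105
Σ_t [0,0]: t=0:+1/4 = 1/4
(3j)²=3/35 [(2 1 3; 0 0 0)], sign=-1
Σ_t [0,0]: t=0:+1/8 = 1/8
(3j)²=2/35 [(2 1 3; 0 -1 1)], sign=+1
⇒ 4πI² = 18/35
I = (-1)√(18/35/(4π)) = -0.20230066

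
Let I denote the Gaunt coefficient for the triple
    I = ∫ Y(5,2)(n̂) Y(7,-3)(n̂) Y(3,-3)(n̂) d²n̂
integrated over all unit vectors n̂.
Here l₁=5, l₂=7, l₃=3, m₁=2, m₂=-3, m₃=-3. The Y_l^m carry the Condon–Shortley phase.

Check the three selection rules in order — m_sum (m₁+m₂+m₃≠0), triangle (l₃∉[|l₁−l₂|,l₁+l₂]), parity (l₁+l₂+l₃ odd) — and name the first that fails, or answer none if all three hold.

Σmᵢ = -4  ✗
l₃∈[|l₁−l₂|,l₁+l₂]=[2,12], have l₃=3
Σlᵢ = 15 ⇒ odd

m_sum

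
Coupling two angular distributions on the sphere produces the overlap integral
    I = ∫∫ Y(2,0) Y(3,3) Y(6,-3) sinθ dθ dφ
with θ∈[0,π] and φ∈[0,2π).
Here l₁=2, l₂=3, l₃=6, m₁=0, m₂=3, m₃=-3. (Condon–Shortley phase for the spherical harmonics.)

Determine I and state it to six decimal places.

l₃=6 ∉ [1,5] — triangle fails ⇒ I = 0

0.000000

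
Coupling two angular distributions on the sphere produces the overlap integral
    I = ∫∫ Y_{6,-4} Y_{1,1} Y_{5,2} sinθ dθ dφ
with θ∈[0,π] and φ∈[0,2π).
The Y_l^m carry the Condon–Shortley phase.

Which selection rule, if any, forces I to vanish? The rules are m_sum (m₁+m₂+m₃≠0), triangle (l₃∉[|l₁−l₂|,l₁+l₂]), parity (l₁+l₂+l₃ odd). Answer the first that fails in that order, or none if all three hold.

m_sum

Σmᵢ = -1  ✗
l₃∈[|l₁−l₂|,l₁+l₂]=[5,7], have l₃=5
Σlᵢ = 12 ⇒ even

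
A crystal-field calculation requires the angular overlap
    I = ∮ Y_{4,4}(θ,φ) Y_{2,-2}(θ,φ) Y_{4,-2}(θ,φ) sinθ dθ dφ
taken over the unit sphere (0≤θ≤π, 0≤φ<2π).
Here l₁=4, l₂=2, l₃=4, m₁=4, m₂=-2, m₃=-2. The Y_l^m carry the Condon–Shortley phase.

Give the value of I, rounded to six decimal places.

-0.106180

m-sum 0 ✓  L=10 even ✓  2≤4≤6 ✓
Π(2lᵢ+1) = 9×5×9 = 405
triangle coeff Δ(4,2,4) = 1/13860
Σ_t [0,2]: t=0:+1/192 t=1:−1/36 t=2:+1/192 = -5/288
(3j)²=20/693 [(4 2 4; 0 0 0)], sign=-1
Σ_t [0,0]: t=0:+1/2880 = 1/2880
(3j)²=2/165 [(4 2 4; 4 -2 -2)], sign=+1
⇒ 4πI² = 120/847
I = (-1)√(120/847/(4π)) = -0.10618031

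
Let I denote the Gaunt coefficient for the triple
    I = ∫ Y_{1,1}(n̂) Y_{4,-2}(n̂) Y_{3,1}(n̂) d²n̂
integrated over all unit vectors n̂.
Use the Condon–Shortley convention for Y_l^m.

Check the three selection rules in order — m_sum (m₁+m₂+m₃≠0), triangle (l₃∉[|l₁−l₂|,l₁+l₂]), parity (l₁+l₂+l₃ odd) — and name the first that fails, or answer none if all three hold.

Σmᵢ = 0  ✓
l₃∈[|l₁−l₂|,l₁+l₂]=[3,5], have l₃=3  ✓
Σlᵢ = 8 ⇒ even  ✓

none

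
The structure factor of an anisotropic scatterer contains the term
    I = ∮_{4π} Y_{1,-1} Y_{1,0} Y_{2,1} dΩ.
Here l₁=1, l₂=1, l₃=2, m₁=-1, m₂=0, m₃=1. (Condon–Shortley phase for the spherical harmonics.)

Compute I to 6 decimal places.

-0.218510

Checks pass: Σm=0; 4 even; l₃=2∈[0,2].
(2·1+1)(2·1+1)(2·2+1) = 45
Δ: 0! 2! 2! / 5! → 1/30
sum: t=0:+1/1 = 1/1
3j²(1 1 2; 0 0 0) = Δ·Π!·Σ² = 2/15  (sign +1)
sum: t=0:+1/2 = 1/2
3j²(1 1 2; -1 0 1) = Δ·Π!·Σ² = 1/10  (sign -1)
combine: 4πI² = 45·2/15·1/10 = 3/5
take √, sign -1: I = -0.21850969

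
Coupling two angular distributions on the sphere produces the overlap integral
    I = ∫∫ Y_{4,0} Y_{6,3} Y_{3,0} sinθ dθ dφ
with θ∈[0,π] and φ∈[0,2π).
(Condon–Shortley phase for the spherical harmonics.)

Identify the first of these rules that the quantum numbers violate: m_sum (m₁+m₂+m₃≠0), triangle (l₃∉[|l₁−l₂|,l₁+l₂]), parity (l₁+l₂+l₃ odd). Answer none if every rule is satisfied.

m₁+m₂+m₃ = 0 + 3 + 0 = 3  ✗
triangle: |4−6|=2 ≤ l₃=3 ≤ 4+6=10
parity: l₁+l₂+l₃ = 13 is odd

m_sum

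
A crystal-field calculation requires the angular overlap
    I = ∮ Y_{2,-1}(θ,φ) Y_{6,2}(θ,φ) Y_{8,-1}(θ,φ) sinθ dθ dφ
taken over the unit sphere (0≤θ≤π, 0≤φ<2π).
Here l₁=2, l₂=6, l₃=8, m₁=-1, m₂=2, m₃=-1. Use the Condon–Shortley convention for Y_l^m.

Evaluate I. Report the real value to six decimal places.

-0.150615

Rules hold: Σm=0, L=16 even, 4≤8≤8.
N = 5·13·17 = 1105
Δ = 0!·4!·12!/17! = 1/30940
Racah Σ t=0..0: t=0:+1/2073600 = 1/2073600
⇒ 3j(2 6 8; 0 0 0)² = 28/1105, sgn +1
Racah Σ t=0..0: t=0:+1/5806080 = 1/5806080
⇒ 3j(2 6 8; -1 2 -1)² = 9/884, sgn -1
4πI² = N·(3j₀)²·(3jₘ)² = 63/221
I = -1·√(0.285068/4π) = -0.15061534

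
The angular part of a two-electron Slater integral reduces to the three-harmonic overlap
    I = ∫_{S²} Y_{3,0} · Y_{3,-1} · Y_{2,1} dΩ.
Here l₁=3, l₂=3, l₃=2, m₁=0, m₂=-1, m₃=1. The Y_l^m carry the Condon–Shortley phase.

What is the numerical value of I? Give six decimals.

Checks pass: Σm=0; 8 even; l₃=2∈[0,6].
(2·3+1)(2·3+1)(2·2+1) = 245
Δ: 4! 2! 2! / 9! → 1/3780
sum: t=1:−1/24 t=2:+1/4 t=3:−1/24 = 1/6
3j²(3 3 2; 0 0 0) = Δ·Π!·Σ² = 4/105  (sign +1)
sum: t=1:−1/12 t=2:+1/8 = 1/24
3j²(3 3 2; 0 -1 1) = Δ·Π!·Σ² = 1/210  (sign -1)
combine: 4πI² = 245·4/105·1/210 = 2/45
take √, sign -1: I = -0.05947080

-0.059471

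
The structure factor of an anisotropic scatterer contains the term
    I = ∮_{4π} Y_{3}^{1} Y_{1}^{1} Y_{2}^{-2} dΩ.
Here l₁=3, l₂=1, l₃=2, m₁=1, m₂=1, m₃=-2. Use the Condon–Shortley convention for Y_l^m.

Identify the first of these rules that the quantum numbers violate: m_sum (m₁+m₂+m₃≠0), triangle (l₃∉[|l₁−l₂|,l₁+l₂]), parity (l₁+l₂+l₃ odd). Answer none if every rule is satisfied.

none

azimuthal sum: 1 + 1 − 2 = 0  ✓
2 ≤ 2 ≤ 4 (triangle on l)  ✓
L = 3 + 1 + 2 = 6 (even)  ✓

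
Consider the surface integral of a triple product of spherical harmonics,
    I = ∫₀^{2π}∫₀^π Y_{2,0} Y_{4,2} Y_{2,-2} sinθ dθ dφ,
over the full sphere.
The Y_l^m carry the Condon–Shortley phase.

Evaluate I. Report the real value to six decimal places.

Checks pass: Σm=0; 8 even; l₃=2∈[2,6].
(2·2+1)(2·4+1)(2·2+1) = 225
Δ: 4! 0! 4! / 9! → 1/630
sum: t=2:+1/16 = 1/16
3j²(2 4 2; 0 0 0) = Δ·Π!·Σ² = 2/35  (sign +1)
sum: t=2:+1/96 = 1/96
3j²(2 4 2; 0 2 -2) = Δ·Π!·Σ² = 1/42  (sign +1)
combine: 4πI² = 225·2/35·1/42 = 15/49
take √, sign +1: I = 0.15607835

0.156078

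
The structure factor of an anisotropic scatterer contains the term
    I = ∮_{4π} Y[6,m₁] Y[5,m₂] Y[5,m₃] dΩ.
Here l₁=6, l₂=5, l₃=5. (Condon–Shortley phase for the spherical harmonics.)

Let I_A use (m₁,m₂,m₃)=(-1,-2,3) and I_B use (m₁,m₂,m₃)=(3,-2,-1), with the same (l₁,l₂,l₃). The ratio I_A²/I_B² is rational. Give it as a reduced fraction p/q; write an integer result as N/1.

7/135

Shared (l₁,l₂,l₃)=(6,5,5): N and (l;000)² cancel in I_A²/I_B².
A: Δ = 6!·6!·4!/17! = 1/28588560; Racah Σ t=1..3: t=1:−1/345600 t=2:+1/34560 t=3:−1/41472 = 1/518400; ⇒ 3j(6 5 5; -1 -2 3)² = 7/36465, sgn +1
B: Δ = 6!·6!·4!/17! = 1/28588560; Racah Σ t=0..3: t=0:+1/155520 t=1:−1/23040 t=2:+1/34560 t=3:−1/622080 = -1/103680; ⇒ 3j(6 5 5; 3 -2 -1)² = 9/2431, sgn -1
I_A²/I_B² = (7/36465)/(9/2431) = 7/135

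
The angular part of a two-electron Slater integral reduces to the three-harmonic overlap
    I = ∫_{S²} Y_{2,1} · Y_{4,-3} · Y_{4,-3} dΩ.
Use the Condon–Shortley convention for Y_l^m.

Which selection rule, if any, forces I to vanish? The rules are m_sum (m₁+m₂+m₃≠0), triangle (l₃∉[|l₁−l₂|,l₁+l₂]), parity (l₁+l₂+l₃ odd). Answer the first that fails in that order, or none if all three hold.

m_sum

azimuthal sum: 1 − 3 − 3 = -5  ✗
2 ≤ 4 ≤ 6 (triangle on l)
L = 2 + 4 + 4 = 10 (even)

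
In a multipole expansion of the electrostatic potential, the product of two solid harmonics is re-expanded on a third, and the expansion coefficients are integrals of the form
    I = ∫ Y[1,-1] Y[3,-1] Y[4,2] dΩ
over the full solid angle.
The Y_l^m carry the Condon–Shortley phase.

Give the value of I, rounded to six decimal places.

0.238414

Checks pass: Σm=0; 8 even; l₃=4∈[2,4].
(2·1+1)(2·3+1)(2·4+1) = 189
Δ: 0! 2! 6! / 9! → 1/252
sum: t=0:+1/36 = 1/36
3j²(1 3 4; 0 0 0) = Δ·Π!·Σ² = 4/63  (sign +1)
sum: t=0:+1/96 = 1/96
3j²(1 3 4; -1 -1 2) = Δ·Π!·Σ² = 5/84  (sign +1)
combine: 4πI² = 189·4/63·5/84 = 5/7
take √, sign +1: I = 0.23841361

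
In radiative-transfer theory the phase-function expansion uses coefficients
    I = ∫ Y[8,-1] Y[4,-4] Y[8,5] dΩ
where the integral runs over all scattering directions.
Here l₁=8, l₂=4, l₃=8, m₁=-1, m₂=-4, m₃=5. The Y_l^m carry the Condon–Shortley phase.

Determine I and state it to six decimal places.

-0.129565

Rules hold: Σm=0, L=20 even, 4≤8≤12.
N = 17·9·17 = 2601
Δ = 4!·12!·4!/21! = 1/185175900
Racah Σ t=0..4: t=0:+1/557383680 t=1:−1/21772800 t=2:+1/8294400 t=3:−1/21772800 t=4:+1/557383680 = 1/30965760
⇒ 3j(8 4 8; 0 0 0)² = 36/4199, sgn +1
Racah Σ t=0..0: t=0:+1/1254113280 = 1/1254113280
⇒ 3j(8 4 8; -1 -4 5)² = 55/5814, sgn -1
4πI² = N·(3j₀)²·(3jₘ)² = 990/4693
I = -1·√(0.210952/4π) = -0.12956491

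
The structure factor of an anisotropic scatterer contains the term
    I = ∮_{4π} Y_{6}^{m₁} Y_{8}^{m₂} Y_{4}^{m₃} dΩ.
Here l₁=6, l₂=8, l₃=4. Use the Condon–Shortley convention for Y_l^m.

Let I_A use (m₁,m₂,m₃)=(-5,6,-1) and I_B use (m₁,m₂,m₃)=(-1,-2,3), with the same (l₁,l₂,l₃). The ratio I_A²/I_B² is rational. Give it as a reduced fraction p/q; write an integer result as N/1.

605/1274

l's match ⇒ only the (l;m) 3-j factors differ between A and B.
A: triangle coeff Δ(6,8,4) = 1/23279256; Σ_t [9,10]: t=9:−1/87091200 t=10:+1/174182400 = -1/174182400; (3j)²=55/7752 [(6 8 4; -5 6 -1)], sign=+1
B: triangle coeff Δ(6,8,4) = 1/23279256; Σ_t [5,6]: t=5:−1/3456000 t=6:+1/12441600 = -13/62208000; (3j)²=637/42636 [(6 8 4; -1 -2 3)], sign=+1
I_A²/I_B² = (55/7752)/(637/42636) = 605/1274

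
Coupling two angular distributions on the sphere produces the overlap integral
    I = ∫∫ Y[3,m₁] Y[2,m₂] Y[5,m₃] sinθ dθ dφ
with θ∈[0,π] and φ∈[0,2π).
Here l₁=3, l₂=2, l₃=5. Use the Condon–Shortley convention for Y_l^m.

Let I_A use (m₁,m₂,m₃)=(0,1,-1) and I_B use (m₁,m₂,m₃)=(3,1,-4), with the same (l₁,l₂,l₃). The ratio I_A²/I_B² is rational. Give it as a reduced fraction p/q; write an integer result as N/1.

Shared (l₁,l₂,l₃)=(3,2,5): N and (l;000)² cancel in I_A²/I_B².
A: Δ = 0!·6!·4!/11! = 1/2310; Racah Σ t=0..0: t=0:+1/216 = 1/216; ⇒ 3j(3 2 5; 0 1 -1)² = 8/231, sgn +1
B: Δ = 0!·6!·4!/11! = 1/2310; Racah Σ t=0..0: t=0:+1/4320 = 1/4320; ⇒ 3j(3 2 5; 3 1 -4)² = 2/55, sgn -1
I_A²/I_B² = (8/231)/(2/55) = 20/21

20/21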